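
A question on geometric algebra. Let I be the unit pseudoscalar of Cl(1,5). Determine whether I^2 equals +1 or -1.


The pseudoscalar I = e1...e_n (product of all n generators) of Cl(p,q) satisfies I^2 = (-1)^(q + n(n-1)/2).
p = 1, q = 5, n = p + q = 6
n(n-1)/2 = 6 * 5 / 2 = 15
Exponent = q + n(n-1)/2 = 5 + 15 = 20
I^2 = (-1)^20 = +1


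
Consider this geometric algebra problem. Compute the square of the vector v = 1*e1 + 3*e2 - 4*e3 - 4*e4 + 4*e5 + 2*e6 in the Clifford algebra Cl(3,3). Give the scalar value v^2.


v^2 = sum of c_i^2 * e_i^2
Positive signature terms (e_i^2 = +1): 1^2 + 3^2 + (-4)^2 = 26
Negative signature terms (e_j^2 = -1): (-4)^2 + 4^2 + 2^2 = 36
v^2 = 26 - 36 = -10


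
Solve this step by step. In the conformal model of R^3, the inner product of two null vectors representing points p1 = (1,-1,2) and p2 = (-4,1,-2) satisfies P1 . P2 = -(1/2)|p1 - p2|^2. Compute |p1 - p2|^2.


p1 - p2 = (5, -2, 4)
|p1 - p2|^2 = 5^2 + (-2)^2 + 4^2
= 25 + 4 + 16
= 45


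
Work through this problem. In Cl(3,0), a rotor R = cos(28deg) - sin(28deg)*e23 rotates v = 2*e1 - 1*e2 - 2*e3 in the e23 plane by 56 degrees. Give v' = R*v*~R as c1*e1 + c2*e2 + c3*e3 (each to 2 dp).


Rotor R = cos(28deg) - sin(28deg)*e23
Rotation angle theta = 2 * 28 = 56 degrees in the e23 plane (e2 -> e3).
The component perpendicular to the plane (e1) is invariant: v'_1 = v1 = 2.00
cos(56deg) = 0.5592, sin(56deg) = 0.8290
v'_2 = v2*cos(theta) - v3*sin(theta) = -1*0.5592 - (-2)*0.8290 = 1.10
v'_3 = v2*sin(theta) + v3*cos(theta) = -1*0.8290 + (-2)*0.5592 = -1.95
v' = 2.00*e1 + 1.10*e2 - 1.95*e3


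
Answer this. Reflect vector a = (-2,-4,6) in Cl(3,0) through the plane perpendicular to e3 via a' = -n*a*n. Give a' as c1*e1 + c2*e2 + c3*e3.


Reflection formula: a' = -n*a*n, with n = e3 (unit vector, n^2 = 1).
For reflection through hyperplane perp to e3:
The component along e3 flips sign, others stay.
a = (-2, -4, 6)
a' = (-2, -4, -6)
a' = -2*e1 - 4*e2 - 6*e3


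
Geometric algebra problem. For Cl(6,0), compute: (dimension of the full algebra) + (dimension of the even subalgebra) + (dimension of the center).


n = 6 + 0 = 6
Total dim = 2^6 = 64
Even subalgebra dim = 2^5 = 32
n is even, so center dim = 1
Sum = 64 + 32 + 1 = 97


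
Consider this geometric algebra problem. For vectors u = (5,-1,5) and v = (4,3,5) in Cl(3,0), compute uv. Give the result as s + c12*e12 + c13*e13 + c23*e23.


In Cl(3,0): e_i^2 = 1, e_ie_j = -e_je_i for i != j.
Scalar part = u . v = 5*4 + (-1)*3 + 5*5
= 20 + (-3) + 25 = 42
e12 coeff = 5*3 - (-1)*4 = 15 - (-4) = 19
e13 coeff = 5*5 - 5*4 = 25 - 20 = 5
e23 coeff = (-1)*5 - 5*3 = -5 - 15 = -20
uv = 42 + 19*e12 + 5*e13 - 20*e23


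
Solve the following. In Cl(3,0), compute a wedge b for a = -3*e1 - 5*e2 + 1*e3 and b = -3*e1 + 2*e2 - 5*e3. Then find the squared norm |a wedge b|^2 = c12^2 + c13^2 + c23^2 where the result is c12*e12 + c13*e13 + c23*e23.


a wedge b = (a1*b2 - a2*b1)*e12 + (a1*b3 - a3*b1)*e13 + (a2*b3 - a3*b2)*e23
e12 coeff: (-3)*2 - (-5)*(-3) = -6 - 15 = -21
e13 coeff: (-3)*(-5) - 1*(-3) = 15 - (-3) = 18
e23 coeff: (-5)*(-5) - 1*2 = 25 - 2 = 23
|a wedge b|^2 = (-21)^2 + 18^2 + 23^2
= 441 + 324 + 529
= 1294


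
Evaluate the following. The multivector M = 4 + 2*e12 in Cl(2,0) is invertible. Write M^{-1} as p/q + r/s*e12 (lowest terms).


M = 4 + 2*e12, where e12^2 = -1.
Since M commutes with its reverse ~M = a - b*e12, M * ~M = a^2 - b^2*e12^2 = a^2 + b^2.
So M^{-1} = ~M / (a^2 + b^2) = (a - b*e12)/(a^2 + b^2).
a^2 + b^2 = 16 + 4 = 20
Scalar part = 4/20 = 1/5
Bivector coeff = -2/20 = -1/10
M^{-1} = 1/5 - 1/10*e12


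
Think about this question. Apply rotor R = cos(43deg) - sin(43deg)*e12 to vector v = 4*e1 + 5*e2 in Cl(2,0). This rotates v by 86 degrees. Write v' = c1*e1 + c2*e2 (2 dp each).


Rotor R = cos(43deg) - sin(43deg)*e12
Rotation angle theta = 2 * 43 = 86 degrees
v' = R*v*~R rotates v by theta.
cos(86deg) = 0.0698, sin(86deg) = 0.9976
v'_1 = 4*cos(86deg) - 5*sin(86deg)
= 4*0.0698 - 5*0.9976
= -4.71
v'_2 = 4*sin(86deg) + 5*cos(86deg)
= 4*0.9976 + 5*0.0698
= 4.34
v' = -4.71*e1 + 4.34*e2


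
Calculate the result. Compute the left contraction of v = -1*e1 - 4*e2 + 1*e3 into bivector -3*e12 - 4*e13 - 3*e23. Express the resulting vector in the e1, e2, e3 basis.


Left contraction v _| B = <vB>_1 (grade-1 part of the geometric product vB).
Using e1_|e12 = e2, e2_|e12 = -e1, e1_|e13 = e3, e3_|e13 = -e1, e2_|e23 = e3, e3_|e23 = -e2:
e1 coeff: -v2*b12 - v3*b13 = -(-4)*(-3) - (1)*(-4) = -8
e2 coeff: v1*b12 - v3*b23 = (-1)*(-3) - (1)*(-3) = 6
e3 coeff: v1*b13 + v2*b23 = (-1)*(-4) + (-4)*(-3) = 16
v _| B = -8*e1 + 6*e2 + 16*e3


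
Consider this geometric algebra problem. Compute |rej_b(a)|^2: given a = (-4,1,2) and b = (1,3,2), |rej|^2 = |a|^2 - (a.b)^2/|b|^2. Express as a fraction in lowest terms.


|a|^2 = (-4)^2 + 1^2 + 2^2 = 21
|b|^2 = 1^2 + 3^2 + 2^2 = 14
a . b = (-4)*1 + 1*3 + 2*2 = 3
(a.b)^2 = 3^2 = 9
|rej|^2 = 21 - 9/14
= (294 - 9)/14
= 285/14
In lowest terms: 285/14


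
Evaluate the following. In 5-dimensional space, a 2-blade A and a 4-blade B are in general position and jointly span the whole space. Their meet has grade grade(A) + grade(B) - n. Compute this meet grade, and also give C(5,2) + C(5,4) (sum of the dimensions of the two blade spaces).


Meet grade = grade(A) + grade(B) - n
= 2 + 4 - 5 = 1
C(5,2) = 10
C(5,4) = 5
dim_A + dim_B = 10 + 5 = 15


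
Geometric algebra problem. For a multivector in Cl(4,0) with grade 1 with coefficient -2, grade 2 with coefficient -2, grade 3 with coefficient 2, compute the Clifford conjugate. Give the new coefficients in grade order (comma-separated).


Clifford conjugate sign for grade k: (-1)^(k(k+1)/2)
Grade 1: (-1)^(1*2/2) = (-1)^1 = -1, coeff -2 -> 2
Grade 2: (-1)^(2*3/2) = (-1)^3 = -1, coeff -2 -> 2
Grade 3: (-1)^(3*4/2) = (-1)^6 = 1, coeff 2 -> 2
Conjugated coefficients: 2, 2, 2


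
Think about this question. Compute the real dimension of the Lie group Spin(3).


Spin(n) double-covers SO(n); both have Lie algebra so(n) of dimension n(n-1)/2.
n = 3
n(n-1) = 3 * 2 = 6
dim Spin(3) = 6/2 = 3


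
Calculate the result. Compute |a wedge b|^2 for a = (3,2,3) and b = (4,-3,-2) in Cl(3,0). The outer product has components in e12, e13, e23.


a wedge b = (a1*b2 - a2*b1)*e12 + (a1*b3 - a3*b1)*e13 + (a2*b3 - a3*b2)*e23
e12 coeff: 3*(-3) - 2*4 = -9 - 8 = -17
e13 coeff: 3*(-2) - 3*4 = -6 - 12 = -18
e23 coeff: 2*(-2) - 3*(-3) = -4 - (-9) = 5
|a wedge b|^2 = (-17)^2 + (-18)^2 + 5^2
= 289 + 324 + 25
= 638


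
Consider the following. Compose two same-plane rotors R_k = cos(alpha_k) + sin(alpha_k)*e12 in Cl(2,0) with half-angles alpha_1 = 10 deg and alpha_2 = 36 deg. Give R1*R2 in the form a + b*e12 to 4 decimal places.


Same-plane rotors commute and their half-angles add:
R1*R2 = cos(a1 + a2) + sin(a1 + a2)*e12.
a1 + a2 = 10 + 36 = 46 deg
cos(46 deg) = 0.6947
sin(46 deg) = 0.7193
R1*R2 = 0.6947 + 0.7193*e12


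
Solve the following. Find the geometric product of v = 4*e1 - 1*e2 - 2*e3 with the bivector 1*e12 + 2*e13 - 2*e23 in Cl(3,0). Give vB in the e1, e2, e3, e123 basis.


vB has grade-1 (vector) and grade-3 (trivector) parts: vB = (v _| B) + (v ^ B).
Vector part <vB>_1:
  e1: -v2*b12 - v3*b13 = -(-1)*(1) - (-2)*(2) = 5
  e2: v1*b12 - v3*b23 = (4)*(1) - (-2)*(-2) = 0
  e3: v1*b13 + v2*b23 = (4)*(2) + (-1)*(-2) = 10
Trivector part <vB>_3:
  e123: v1*b23 - v2*b13 + v3*b12 = (4)*(-2) - (-1)*(2) + (-2)*(1) = -8
vB = 5*e1 + 0*e2 + 10*e3 - 8*e123


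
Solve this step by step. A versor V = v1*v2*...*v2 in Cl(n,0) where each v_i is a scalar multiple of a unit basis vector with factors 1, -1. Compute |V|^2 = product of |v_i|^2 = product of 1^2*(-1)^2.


Each vector v_i has |v_i|^2 = s_i^2
Squared scales: 1^2 = 1, (-1)^2 = 1
|V|^2 = 1 * 1
= 1


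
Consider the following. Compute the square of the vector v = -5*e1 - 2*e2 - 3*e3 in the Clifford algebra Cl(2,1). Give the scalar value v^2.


v^2 = sum of c_i^2 * e_i^2
Positive signature terms (e_i^2 = +1): (-5)^2 + (-2)^2 = 29
Negative signature terms (e_j^2 = -1): (-3)^2 = 9
v^2 = 29 - 9 = 20


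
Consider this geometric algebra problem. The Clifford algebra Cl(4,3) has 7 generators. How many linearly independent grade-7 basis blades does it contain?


Number of grade-k basis blades in Cl(p,q) with n = p + q is C(n, k).
n = 4 + 3 = 7
C(7, 7) = 7! / (7! * 0!)
= 5040 / (5040 * 1)
= 1


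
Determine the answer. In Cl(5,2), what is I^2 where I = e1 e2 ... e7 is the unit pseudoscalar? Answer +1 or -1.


The pseudoscalar I = e1...e_n (product of all n generators) of Cl(p,q) satisfies I^2 = (-1)^(q + n(n-1)/2).
p = 5, q = 2, n = p + q = 7
n(n-1)/2 = 7 * 6 / 2 = 21
Exponent = q + n(n-1)/2 = 2 + 21 = 23
I^2 = (-1)^23 = -1


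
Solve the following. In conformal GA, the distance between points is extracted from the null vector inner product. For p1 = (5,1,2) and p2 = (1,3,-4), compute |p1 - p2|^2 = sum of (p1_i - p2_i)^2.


p1 - p2 = (4, -2, 6)
|p1 - p2|^2 = 4^2 + (-2)^2 + 6^2
= 16 + 4 + 36
= 56


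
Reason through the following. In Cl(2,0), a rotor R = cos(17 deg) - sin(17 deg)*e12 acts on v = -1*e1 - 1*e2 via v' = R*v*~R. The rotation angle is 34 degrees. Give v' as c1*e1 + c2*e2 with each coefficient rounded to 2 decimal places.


Rotor R = cos(17deg) - sin(17deg)*e12
Rotation angle theta = 2 * 17 = 34 degrees
v' = R*v*~R rotates v by theta.
cos(34deg) = 0.8290, sin(34deg) = 0.5592
v'_1 = -1*cos(34deg) - (-1)*sin(34deg)
= -1*0.8290 - (-1)*0.5592
= -0.27
v'_2 = -1*sin(34deg) + (-1)*cos(34deg)
= -1*0.5592 + (-1)*0.8290
= -1.39
v' = -0.27*e1 - 1.39*e2


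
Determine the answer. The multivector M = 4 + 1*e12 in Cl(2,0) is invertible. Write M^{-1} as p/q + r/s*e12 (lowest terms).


M = 4 + 1*e12, where e12^2 = -1.
Since M commutes with its reverse ~M = a - b*e12, M * ~M = a^2 - b^2*e12^2 = a^2 + b^2.
So M^{-1} = ~M / (a^2 + b^2) = (a - b*e12)/(a^2 + b^2).
a^2 + b^2 = 16 + 1 = 17
Scalar part = 4/17 = 4/17
Bivector coeff = -1/17 = -1/17
M^{-1} = 4/17 - 1/17*e12


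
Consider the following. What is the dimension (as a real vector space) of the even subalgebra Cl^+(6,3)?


Even subalgebra dimension = 2^(n-1)
n = 6 + 3 = 9
2^(9 - 1) = 2^8 = 256
Verification: sum of C(9,k) for even k = 1 + 36 + 126 + 84 + 9 = 256
Result = 256


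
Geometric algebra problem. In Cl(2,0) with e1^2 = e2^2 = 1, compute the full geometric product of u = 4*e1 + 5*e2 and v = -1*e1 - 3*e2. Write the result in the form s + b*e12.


Expand: (4*e1 + 5*e2)(-1*e1 - 3*e2)
= 4*(-1)*e1e1 + 4*(-3)*e1e2 + 5*(-1)*e2e1 + 5*(-3)*e2e2
Using e1^2 = e2^2 = 1, e2e1 = -e1e2:
Scalar part s = 4*(-1) + 5*(-3) = -4 + (-15) = -19
Bivector part b = 4*(-3) - 5*(-1) = -12 - (-5) = -7
uv = -19 - 7*e12


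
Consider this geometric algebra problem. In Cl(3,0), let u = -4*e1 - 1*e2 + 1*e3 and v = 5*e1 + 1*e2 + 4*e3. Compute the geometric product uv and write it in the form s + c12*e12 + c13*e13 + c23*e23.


In Cl(3,0): e_i^2 = 1, e_ie_j = -e_je_i for i != j.
Scalar part = u . v = (-4)*5 + (-1)*1 + 1*4
= -20 + (-1) + 4 = -17
e12 coeff = (-4)*1 - (-1)*5 = -4 - (-5) = 1
e13 coeff = (-4)*4 - 1*5 = -16 - 5 = -21
e23 coeff = (-1)*4 - 1*1 = -4 - 1 = -5
uv = -17 + 1*e12 - 21*e13 - 5*e23


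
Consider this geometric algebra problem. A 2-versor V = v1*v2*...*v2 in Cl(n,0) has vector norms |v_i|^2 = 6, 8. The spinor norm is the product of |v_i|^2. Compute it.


Spinor norm N(V) = |v1|^2 * |v2|^2 * ... * |v2|^2
= 6 * 8
Running product: 6, 48
N(V) = 48


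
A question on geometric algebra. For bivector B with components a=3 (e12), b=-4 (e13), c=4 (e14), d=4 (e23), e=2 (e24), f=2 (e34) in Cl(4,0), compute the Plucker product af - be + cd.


Plucker relation: af - be + cd
a*f = 3*2 = 6
b*e = (-4)*2 = -8
c*d = 4*4 = 16
af - be + cd = 6 - (-8) + 16
= 30


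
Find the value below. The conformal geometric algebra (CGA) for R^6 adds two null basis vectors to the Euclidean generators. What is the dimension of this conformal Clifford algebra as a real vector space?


The conformal model of R^6 uses Cl(7,1): the 6 Euclidean generators plus two extra orthogonal generators e+ (e+^2 = +1) and e- (e-^2 = -1), from which the null vectors e0, einf are built.
Number of generators m = 6 + 2 = 8.
dim Cl(p,q) = 2^m = 2^8 = 256


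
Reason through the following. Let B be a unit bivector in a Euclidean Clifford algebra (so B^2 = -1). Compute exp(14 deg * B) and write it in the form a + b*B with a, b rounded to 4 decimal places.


For a unit bivector B with B^2 = -1, the exponential series gives
e^(theta*B) = cos(theta) + sin(theta)*B (the GA analogue of Euler's formula).
theta = 14 degrees = 0.244346 rad
cos(14 deg) = 0.9703
sin(14 deg) = 0.2419
exp(theta*B) = 0.9703 + 0.2419*B


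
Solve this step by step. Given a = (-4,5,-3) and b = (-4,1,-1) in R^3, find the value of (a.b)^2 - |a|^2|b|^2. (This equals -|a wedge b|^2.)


a . b = (-4)*(-4) + 5*1 + (-3)*(-1)
= 16 + 5 + 3 = 24
|a|^2 = (-4)^2 + 5^2 + (-3)^2 = 50
|b|^2 = (-4)^2 + 1^2 + (-1)^2 = 18
(a.b)^2 = 24^2 = 576
|a|^2 * |b|^2 = 50 * 18 = 900
Result = 576 - 900 = -324


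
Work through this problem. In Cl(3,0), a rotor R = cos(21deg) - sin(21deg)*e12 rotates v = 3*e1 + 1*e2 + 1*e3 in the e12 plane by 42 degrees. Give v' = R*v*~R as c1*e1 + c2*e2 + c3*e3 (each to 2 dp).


Rotor R = cos(21deg) - sin(21deg)*e12
Rotation angle theta = 2 * 21 = 42 degrees in the e12 plane (e1 -> e2).
The component perpendicular to the plane (e3) is invariant: v'_3 = v3 = 1.00
cos(42deg) = 0.7431, sin(42deg) = 0.6691
v'_1 = v1*cos(theta) - v2*sin(theta) = 3*0.7431 - 1*0.6691 = 1.56
v'_2 = v1*sin(theta) + v2*cos(theta) = 3*0.6691 + 1*0.7431 = 2.75
v' = 1.56*e1 + 2.75*e2 + 1.00*e3


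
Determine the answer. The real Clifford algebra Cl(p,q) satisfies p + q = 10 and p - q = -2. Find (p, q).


We need p + q = 10 and p - q = -2.
Adding: 2p = 10 + (-2) = 8, so p = 4.
Then q = 10 - 4 = 6.
(p, q) = (4, 6)


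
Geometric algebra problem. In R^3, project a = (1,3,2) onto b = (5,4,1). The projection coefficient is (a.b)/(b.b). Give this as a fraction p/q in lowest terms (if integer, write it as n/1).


Projection coefficient = (a . b) / (b . b)
a . b = 1*5 + 3*4 + 2*1
= 5 + 12 + 2 = 19
b . b = 5^2 + 4^2 + 1^2
= 25 + 16 + 1 = 42
Coefficient = 19/42
In lowest terms: 19/42


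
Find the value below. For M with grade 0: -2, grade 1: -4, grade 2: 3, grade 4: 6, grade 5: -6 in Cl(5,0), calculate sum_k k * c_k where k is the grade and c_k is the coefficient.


Grade-weighted sum = sum of grade_k * coefficient_k
0*(-2) = 0
1*(-4) = -4
2*3 = 6
4*6 = 24
5*(-6) = -30
Total = 0 + (-4) + 6 + 24 + (-30) = -4


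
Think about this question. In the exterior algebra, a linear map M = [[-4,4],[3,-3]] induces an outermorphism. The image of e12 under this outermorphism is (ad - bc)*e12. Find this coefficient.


The outermorphism of a linear map f sends e1^e2 to f(e1)^f(e2).
f(e1) = -4*e1 + 3*e2
f(e2) = 4*e1 - 3*e2
f(e1) ^ f(e2) = (-4*e1 + 3*e2) ^ (4*e1 - 3*e2)
= (-4)*(-3)*e12 + 3*4*e21
= (12 - 12)*e12
= 0*e12
Coefficient = 0


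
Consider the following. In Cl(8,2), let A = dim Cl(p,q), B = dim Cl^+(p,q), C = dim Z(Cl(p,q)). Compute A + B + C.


n = 8 + 2 = 10
Total dim = 2^10 = 1024
Even subalgebra dim = 2^9 = 512
n is even, so center dim = 1
Sum = 1024 + 512 + 1 = 1537


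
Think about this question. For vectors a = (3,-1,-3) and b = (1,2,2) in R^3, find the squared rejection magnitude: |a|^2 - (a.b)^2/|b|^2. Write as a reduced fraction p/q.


|a|^2 = 3^2 + (-1)^2 + (-3)^2 = 19
|b|^2 = 1^2 + 2^2 + 2^2 = 9
a . b = 3*1 + (-1)*2 + (-3)*2 = -5
(a.b)^2 = (-5)^2 = 25
|rej|^2 = 19 - 25/9
= (171 - 25)/9
= 146/9
In lowest terms: 146/9


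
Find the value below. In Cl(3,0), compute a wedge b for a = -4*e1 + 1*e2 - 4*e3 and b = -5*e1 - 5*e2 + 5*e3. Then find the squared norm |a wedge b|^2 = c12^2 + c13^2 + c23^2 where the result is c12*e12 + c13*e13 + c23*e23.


a wedge b = (a1*b2 - a2*b1)*e12 + (a1*b3 - a3*b1)*e13 + (a2*b3 - a3*b2)*e23
e12 coeff: (-4)*(-5) - 1*(-5) = 20 - (-5) = 25
e13 coeff: (-4)*5 - (-4)*(-5) = -20 - 20 = -40
e23 coeff: 1*5 - (-4)*(-5) = 5 - 20 = -15
|a wedge b|^2 = 25^2 + (-40)^2 + (-15)^2
= 625 + 1600 + 225
= 2450


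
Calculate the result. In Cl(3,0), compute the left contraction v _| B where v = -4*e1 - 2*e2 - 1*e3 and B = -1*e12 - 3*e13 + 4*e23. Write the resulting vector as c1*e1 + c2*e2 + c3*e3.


Left contraction v _| B = <vB>_1 (grade-1 part of the geometric product vB).
Using e1_|e12 = e2, e2_|e12 = -e1, e1_|e13 = e3, e3_|e13 = -e1, e2_|e23 = e3, e3_|e23 = -e2:
e1 coeff: -v2*b12 - v3*b13 = -(-2)*(-1) - (-1)*(-3) = -5
e2 coeff: v1*b12 - v3*b23 = (-4)*(-1) - (-1)*(4) = 8
e3 coeff: v1*b13 + v2*b23 = (-4)*(-3) + (-2)*(4) = 4
v _| B = -5*e1 + 8*e2 + 4*e3


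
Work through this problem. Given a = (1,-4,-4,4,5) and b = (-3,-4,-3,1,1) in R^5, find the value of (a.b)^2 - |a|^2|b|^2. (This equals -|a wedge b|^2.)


a . b = 1*(-3) + (-4)*(-4) + (-4)*(-3) + 4*1 + 5*1
= -3 + 16 + 12 + 4 + 5 = 34
|a|^2 = 1^2 + (-4)^2 + (-4)^2 + 4^2 + 5^2 = 74
|b|^2 = (-3)^2 + (-4)^2 + (-3)^2 + 1^2 + 1^2 = 36
(a.b)^2 = 34^2 = 1156
|a|^2 * |b|^2 = 74 * 36 = 2664
Result = 1156 - 2664 = -1508


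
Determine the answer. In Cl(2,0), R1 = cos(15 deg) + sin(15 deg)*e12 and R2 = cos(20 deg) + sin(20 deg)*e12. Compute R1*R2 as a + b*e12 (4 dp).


Same-plane rotors commute and their half-angles add:
R1*R2 = cos(a1 + a2) + sin(a1 + a2)*e12.
a1 + a2 = 15 + 20 = 35 deg
cos(35 deg) = 0.8192
sin(35 deg) = 0.5736
R1*R2 = 0.8192 + 0.5736*e12


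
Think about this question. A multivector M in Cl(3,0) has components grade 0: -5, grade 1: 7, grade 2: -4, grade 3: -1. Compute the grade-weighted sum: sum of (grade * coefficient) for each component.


Grade-weighted sum = sum of grade_k * coefficient_k
0*(-5) = 0
1*7 = 7
2*(-4) = -8
3*(-1) = -3
Total = 0 + 7 + (-8) + (-3) = -4


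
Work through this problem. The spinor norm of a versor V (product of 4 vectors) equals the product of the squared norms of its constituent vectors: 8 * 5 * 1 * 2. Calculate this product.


Spinor norm N(V) = |v1|^2 * |v2|^2 * ... * |v4|^2
= 8 * 5 * 1 * 2
Running product: 8, 40, 40, 80
N(V) = 80


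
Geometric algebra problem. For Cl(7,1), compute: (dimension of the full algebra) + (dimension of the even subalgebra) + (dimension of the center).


n = 7 + 1 = 8
Total dim = 2^8 = 256
Even subalgebra dim = 2^7 = 128
n is even, so center dim = 1
Sum = 256 + 128 + 1 = 385


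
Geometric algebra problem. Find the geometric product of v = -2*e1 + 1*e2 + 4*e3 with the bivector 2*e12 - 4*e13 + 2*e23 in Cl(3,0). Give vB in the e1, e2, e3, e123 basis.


vB has grade-1 (vector) and grade-3 (trivector) parts: vB = (v _| B) + (v ^ B).
Vector part <vB>_1:
  e1: -v2*b12 - v3*b13 = -(1)*(2) - (4)*(-4) = 14
  e2: v1*b12 - v3*b23 = (-2)*(2) - (4)*(2) = -12
  e3: v1*b13 + v2*b23 = (-2)*(-4) + (1)*(2) = 10
Trivector part <vB>_3:
  e123: v1*b23 - v2*b13 + v3*b12 = (-2)*(2) - (1)*(-4) + (4)*(2) = 8
vB = 14*e1 - 12*e2 + 10*e3 + 8*e123


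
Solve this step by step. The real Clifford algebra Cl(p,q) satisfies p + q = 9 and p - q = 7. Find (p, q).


We need p + q = 9 and p - q = 7.
Adding: 2p = 9 + 7 = 16, so p = 8.
Then q = 9 - 8 = 1.
(p, q) = (8, 1)


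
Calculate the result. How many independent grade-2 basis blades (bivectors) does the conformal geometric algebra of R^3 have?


The conformal model of R^3 uses Cl(4,1) with m = 3 + 2 = 5 generators.
Number of grade-2 blades = C(m, 2) = C(5, 2)
= 5*4/2 = 10


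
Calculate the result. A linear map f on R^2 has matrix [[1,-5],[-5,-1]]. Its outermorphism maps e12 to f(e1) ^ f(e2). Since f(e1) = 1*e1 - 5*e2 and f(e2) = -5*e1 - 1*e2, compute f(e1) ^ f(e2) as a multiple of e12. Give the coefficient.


The outermorphism of a linear map f sends e1^e2 to f(e1)^f(e2).
f(e1) = 1*e1 - 5*e2
f(e2) = -5*e1 - 1*e2
f(e1) ^ f(e2) = (1*e1 - 5*e2) ^ (-5*e1 - 1*e2)
= 1*(-1)*e12 + (-5)*(-5)*e21
= (-1 - 25)*e12
= -26*e12
Coefficient = -26


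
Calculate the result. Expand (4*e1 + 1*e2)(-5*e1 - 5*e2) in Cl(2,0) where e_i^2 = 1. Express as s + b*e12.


Expand: (4*e1 + 1*e2)(-5*e1 - 5*e2)
= 4*(-5)*e1e1 + 4*(-5)*e1e2 + 1*(-5)*e2e1 + 1*(-5)*e2e2
Using e1^2 = e2^2 = 1, e2e1 = -e1e2:
Scalar part s = 4*(-5) + 1*(-5) = -20 + (-5) = -25
Bivector part b = 4*(-5) - 1*(-5) = -20 - (-5) = -15
uv = -25 - 15*e12


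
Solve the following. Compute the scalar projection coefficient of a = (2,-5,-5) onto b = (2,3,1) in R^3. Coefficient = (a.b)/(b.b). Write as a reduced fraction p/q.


Projection coefficient = (a . b) / (b . b)
a . b = 2*2 + (-5)*3 + (-5)*1
= 4 + (-15) + (-5) = -16
b . b = 2^2 + 3^2 + 1^2
= 4 + 9 + 1 = 14
Coefficient = -16/14
In lowest terms: -8/7


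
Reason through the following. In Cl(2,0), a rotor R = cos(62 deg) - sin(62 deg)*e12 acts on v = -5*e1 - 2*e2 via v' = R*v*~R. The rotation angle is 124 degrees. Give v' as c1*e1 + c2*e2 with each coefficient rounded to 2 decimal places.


Rotor R = cos(62deg) - sin(62deg)*e12
Rotation angle theta = 2 * 62 = 124 degrees
v' = R*v*~R rotates v by theta.
cos(124deg) = -0.5592, sin(124deg) = 0.8290
v'_1 = -5*cos(124deg) - (-2)*sin(124deg)
= -5*(-0.5592) - (-2)*0.8290
= 4.45
v'_2 = -5*sin(124deg) + (-2)*cos(124deg)
= -5*0.8290 + (-2)*(-0.5592)
= -3.03
v' = 4.45*e1 - 3.03*e2


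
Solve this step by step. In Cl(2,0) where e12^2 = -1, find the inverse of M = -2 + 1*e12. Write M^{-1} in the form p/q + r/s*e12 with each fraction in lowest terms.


M = -2 + 1*e12, where e12^2 = -1.
Since M commutes with its reverse ~M = a - b*e12, M * ~M = a^2 - b^2*e12^2 = a^2 + b^2.
So M^{-1} = ~M / (a^2 + b^2) = (a - b*e12)/(a^2 + b^2).
a^2 + b^2 = 4 + 1 = 5
Scalar part = -2/5 = -2/5
Bivector coeff = -1/5 = -1/5
M^{-1} = -2/5 - 1/5*e12


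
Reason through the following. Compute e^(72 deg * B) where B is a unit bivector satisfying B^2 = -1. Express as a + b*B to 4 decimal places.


For a unit bivector B with B^2 = -1, the exponential series gives
e^(theta*B) = cos(theta) + sin(theta)*B (the GA analogue of Euler's formula).
theta = 72 degrees = 1.256637 rad
cos(72 deg) = 0.3090
sin(72 deg) = 0.9511
exp(theta*B) = 0.3090 + 0.9511*B


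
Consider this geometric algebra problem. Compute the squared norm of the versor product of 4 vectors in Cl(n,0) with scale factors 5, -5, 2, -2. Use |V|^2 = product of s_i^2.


Each vector v_i has |v_i|^2 = s_i^2
Squared scales: 5^2 = 25, (-5)^2 = 25, 2^2 = 4, (-2)^2 = 4
|V|^2 = 25 * 25 * 4 * 4
= 10000


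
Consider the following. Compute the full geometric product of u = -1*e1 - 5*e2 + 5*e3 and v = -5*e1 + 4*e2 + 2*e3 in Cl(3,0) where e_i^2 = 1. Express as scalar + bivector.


In Cl(3,0): e_i^2 = 1, e_ie_j = -e_je_i for i != j.
Scalar part = u . v = (-1)*(-5) + (-5)*4 + 5*2
= 5 + (-20) + 10 = -5
e12 coeff = (-1)*4 - (-5)*(-5) = -4 - 25 = -29
e13 coeff = (-1)*2 - 5*(-5) = -2 - (-25) = 23
e23 coeff = (-5)*2 - 5*4 = -10 - 20 = -30
uv = -5 - 29*e12 + 23*e13 - 30*e23


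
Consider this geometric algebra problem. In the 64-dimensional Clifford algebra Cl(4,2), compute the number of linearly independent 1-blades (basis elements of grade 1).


Number of grade-k basis blades in Cl(p,q) with n = p + q is C(n, k).
n = 4 + 2 = 6
C(6, 1) = 6! / (1! * 5!)
= 720 / (1 * 120)
= 6


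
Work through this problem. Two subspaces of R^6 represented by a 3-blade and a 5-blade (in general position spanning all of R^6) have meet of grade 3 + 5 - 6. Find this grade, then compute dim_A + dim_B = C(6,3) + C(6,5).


Meet grade = grade(A) + grade(B) - n
= 3 + 5 - 6 = 2
C(6,3) = 20
C(6,5) = 6
dim_A + dim_B = 20 + 6 = 26


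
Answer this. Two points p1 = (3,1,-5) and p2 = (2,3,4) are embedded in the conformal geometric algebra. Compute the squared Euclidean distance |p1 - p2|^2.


p1 - p2 = (1, -2, -9)
|p1 - p2|^2 = 1^2 + (-2)^2 + (-9)^2
= 1 + 4 + 81
= 86


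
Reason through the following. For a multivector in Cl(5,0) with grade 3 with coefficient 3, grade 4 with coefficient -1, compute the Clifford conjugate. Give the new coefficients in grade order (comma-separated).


Clifford conjugate sign for grade k: (-1)^(k(k+1)/2)
Grade 3: (-1)^(3*4/2) = (-1)^6 = 1, coeff 3 -> 3
Grade 4: (-1)^(4*5/2) = (-1)^10 = 1, coeff -1 -> -1
Conjugated coefficients: 3, -1


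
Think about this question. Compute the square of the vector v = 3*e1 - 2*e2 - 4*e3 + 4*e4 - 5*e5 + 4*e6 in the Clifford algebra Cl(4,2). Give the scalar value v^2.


v^2 = sum of c_i^2 * e_i^2
Positive signature terms (e_i^2 = +1): 3^2 + (-2)^2 + (-4)^2 + 4^2 = 45
Negative signature terms (e_j^2 = -1): (-5)^2 + 4^2 = 41
v^2 = 45 - 41 = 4


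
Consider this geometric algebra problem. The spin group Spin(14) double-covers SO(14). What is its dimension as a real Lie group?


Spin(n) double-covers SO(n); both have Lie algebra so(n) of dimension n(n-1)/2.
n = 14
n(n-1) = 14 * 13 = 182
dim Spin(14) = 182/2 = 91


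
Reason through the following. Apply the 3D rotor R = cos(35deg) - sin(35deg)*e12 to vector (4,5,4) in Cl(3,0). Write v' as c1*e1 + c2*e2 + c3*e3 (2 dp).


Rotor R = cos(35deg) - sin(35deg)*e12
Rotation angle theta = 2 * 35 = 70 degrees in the e12 plane (e1 -> e2).
The component perpendicular to the plane (e3) is invariant: v'_3 = v3 = 4.00
cos(70deg) = 0.3420, sin(70deg) = 0.9397
v'_1 = v1*cos(theta) - v2*sin(theta) = 4*0.3420 - 5*0.9397 = -3.33
v'_2 = v1*sin(theta) + v2*cos(theta) = 4*0.9397 + 5*0.3420 = 5.47
v' = -3.33*e1 + 5.47*e2 + 4.00*e3


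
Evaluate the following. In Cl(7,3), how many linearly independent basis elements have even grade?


Even subalgebra dimension = 2^(n-1)
n = 7 + 3 = 10
2^(10 - 1) = 2^9 = 512
Verification: sum of C(10,k) for even k = 1 + 45 + 210 + 210 + 45 + 1 = 512
Result = 512


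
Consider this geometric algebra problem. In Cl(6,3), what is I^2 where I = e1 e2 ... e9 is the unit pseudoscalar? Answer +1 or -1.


The pseudoscalar I = e1...e_n (product of all n generators) of Cl(p,q) satisfies I^2 = (-1)^(q + n(n-1)/2).
p = 6, q = 3, n = p + q = 9
n(n-1)/2 = 9 * 8 / 2 = 36
Exponent = q + n(n-1)/2 = 3 + 36 = 39
I^2 = (-1)^39 = -1


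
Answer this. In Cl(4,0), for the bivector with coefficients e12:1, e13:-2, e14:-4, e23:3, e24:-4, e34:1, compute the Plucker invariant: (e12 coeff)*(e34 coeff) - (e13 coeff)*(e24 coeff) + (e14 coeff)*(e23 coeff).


Plucker relation: af - be + cd
a*f = 1*1 = 1
b*e = (-2)*(-4) = 8
c*d = (-4)*3 = -12
af - be + cd = 1 - 8 + (-12)
= -19


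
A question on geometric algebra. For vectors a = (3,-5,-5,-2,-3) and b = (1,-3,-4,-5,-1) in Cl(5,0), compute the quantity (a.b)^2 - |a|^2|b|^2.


a . b = 3*1 + (-5)*(-3) + (-5)*(-4) + (-2)*(-5) + (-3)*(-1)
= 3 + 15 + 20 + 10 + 3 = 51
|a|^2 = 3^2 + (-5)^2 + (-5)^2 + (-2)^2 + (-3)^2 = 72
|b|^2 = 1^2 + (-3)^2 + (-4)^2 + (-5)^2 + (-1)^2 = 52
(a.b)^2 = 51^2 = 2601
|a|^2 * |b|^2 = 72 * 52 = 3744
Result = 2601 - 3744 = -1143


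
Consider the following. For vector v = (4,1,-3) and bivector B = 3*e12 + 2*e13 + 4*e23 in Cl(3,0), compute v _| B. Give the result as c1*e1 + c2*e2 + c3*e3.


Left contraction v _| B = <vB>_1 (grade-1 part of the geometric product vB).
Using e1_|e12 = e2, e2_|e12 = -e1, e1_|e13 = e3, e3_|e13 = -e1, e2_|e23 = e3, e3_|e23 = -e2:
e1 coeff: -v2*b12 - v3*b13 = -(1)*(3) - (-3)*(2) = 3
e2 coeff: v1*b12 - v3*b23 = (4)*(3) - (-3)*(4) = 24
e3 coeff: v1*b13 + v2*b23 = (4)*(2) + (1)*(4) = 12
v _| B = 3*e1 + 24*e2 + 12*e3


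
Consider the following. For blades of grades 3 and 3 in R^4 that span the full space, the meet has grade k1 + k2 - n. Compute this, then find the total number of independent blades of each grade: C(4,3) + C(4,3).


Meet grade = grade(A) + grade(B) - n
= 3 + 3 - 4 = 2
C(4,3) = 4
C(4,3) = 4
dim_A + dim_B = 4 + 4 = 8


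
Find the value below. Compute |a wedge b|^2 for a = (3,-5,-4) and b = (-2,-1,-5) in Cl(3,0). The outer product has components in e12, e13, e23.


a wedge b = (a1*b2 - a2*b1)*e12 + (a1*b3 - a3*b1)*e13 + (a2*b3 - a3*b2)*e23
e12 coeff: 3*(-1) - (-5)*(-2) = -3 - 10 = -13
e13 coeff: 3*(-5) - (-4)*(-2) = -15 - 8 = -23
e23 coeff: (-5)*(-5) - (-4)*(-1) = 25 - 4 = 21
|a wedge b|^2 = (-13)^2 + (-23)^2 + 21^2
= 169 + 529 + 441
= 1139


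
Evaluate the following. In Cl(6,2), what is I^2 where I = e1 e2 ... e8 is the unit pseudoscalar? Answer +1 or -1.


The pseudoscalar I = e1...e_n (product of all n generators) of Cl(p,q) satisfies I^2 = (-1)^(q + n(n-1)/2).
p = 6, q = 2, n = p + q = 8
n(n-1)/2 = 8 * 7 / 2 = 28
Exponent = q + n(n-1)/2 = 2 + 28 = 30
I^2 = (-1)^30 = +1


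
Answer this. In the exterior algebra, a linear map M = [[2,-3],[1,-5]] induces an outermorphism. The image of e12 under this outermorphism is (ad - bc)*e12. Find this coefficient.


The outermorphism of a linear map f sends e1^e2 to f(e1)^f(e2).
f(e1) = 2*e1 + 1*e2
f(e2) = -3*e1 - 5*e2
f(e1) ^ f(e2) = (2*e1 + 1*e2) ^ (-3*e1 - 5*e2)
= 2*(-5)*e12 + 1*(-3)*e21
= (-10 - (-3))*e12
= -7*e12
Coefficient = -7


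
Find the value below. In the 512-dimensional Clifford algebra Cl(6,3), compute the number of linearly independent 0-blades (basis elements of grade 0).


Number of grade-k basis blades in Cl(p,q) with n = p + q is C(n, k).
n = 6 + 3 = 9
C(9, 0) = 9! / (0! * 9!)
= 362880 / (1 * 362880)
= 1


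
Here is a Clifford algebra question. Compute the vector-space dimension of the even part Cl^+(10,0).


Even subalgebra dimension = 2^(n-1)
n = 10 + 0 = 10
2^(10 - 1) = 2^9 = 512
Verification: sum of C(10,k) for even k = 1 + 45 + 210 + 210 + 45 + 1 = 512
Result = 512


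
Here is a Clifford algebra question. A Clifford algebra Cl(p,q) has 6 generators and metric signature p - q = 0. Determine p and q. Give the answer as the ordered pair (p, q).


We need p + q = 6 and p - q = 0.
Adding: 2p = 6 + 0 = 6, so p = 3.
Then q = 6 - 3 = 3.
(p, q) = (3, 3)


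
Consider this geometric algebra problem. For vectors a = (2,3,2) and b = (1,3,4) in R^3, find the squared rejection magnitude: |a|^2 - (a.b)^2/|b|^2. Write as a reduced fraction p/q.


|a|^2 = 2^2 + 3^2 + 2^2 = 17
|b|^2 = 1^2 + 3^2 + 4^2 = 26
a . b = 2*1 + 3*3 + 2*4 = 19
(a.b)^2 = 19^2 = 361
|rej|^2 = 17 - 361/26
= (442 - 361)/26
= 81/26
In lowest terms: 81/26


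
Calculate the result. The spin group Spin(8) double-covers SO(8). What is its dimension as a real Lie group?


Spin(n) double-covers SO(n); both have Lie algebra so(n) of dimension n(n-1)/2.
n = 8
n(n-1) = 8 * 7 = 56
dim Spin(8) = 56/2 = 28


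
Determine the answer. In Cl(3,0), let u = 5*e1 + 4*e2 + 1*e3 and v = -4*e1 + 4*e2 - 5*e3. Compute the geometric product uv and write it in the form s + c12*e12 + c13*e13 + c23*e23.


In Cl(3,0): e_i^2 = 1, e_ie_j = -e_je_i for i != j.
Scalar part = u . v = 5*(-4) + 4*4 + 1*(-5)
= -20 + 16 + (-5) = -9
e12 coeff = 5*4 - 4*(-4) = 20 - (-16) = 36
e13 coeff = 5*(-5) - 1*(-4) = -25 - (-4) = -21
e23 coeff = 4*(-5) - 1*4 = -20 - 4 = -24
uv = -9 + 36*e12 - 21*e13 - 24*e23


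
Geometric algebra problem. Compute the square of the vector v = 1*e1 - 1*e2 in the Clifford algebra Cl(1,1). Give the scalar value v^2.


v^2 = sum of c_i^2 * e_i^2
Positive signature terms (e_i^2 = +1): 1^2 = 1
Negative signature terms (e_j^2 = -1): (-1)^2 = 1
v^2 = 1 - 1 = 0


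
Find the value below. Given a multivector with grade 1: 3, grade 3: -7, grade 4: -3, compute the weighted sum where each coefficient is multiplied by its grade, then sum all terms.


Grade-weighted sum = sum of grade_k * coefficient_k
1*3 = 3
3*(-7) = -21
4*(-3) = -12
Total = 3 + (-21) + (-12) = -30


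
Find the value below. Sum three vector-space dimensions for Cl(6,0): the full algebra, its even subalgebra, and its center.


n = 6 + 0 = 6
Total dim = 2^6 = 64
Even subalgebra dim = 2^5 = 32
n is even, so center dim = 1
Sum = 64 + 32 + 1 = 97


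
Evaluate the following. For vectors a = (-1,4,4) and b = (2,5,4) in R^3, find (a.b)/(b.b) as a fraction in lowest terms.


Projection coefficient = (a . b) / (b . b)
a . b = (-1)*2 + 4*5 + 4*4
= -2 + 20 + 16 = 34
b . b = 2^2 + 5^2 + 4^2
= 4 + 25 + 16 = 45
Coefficient = 34/45
In lowest terms: 34/45


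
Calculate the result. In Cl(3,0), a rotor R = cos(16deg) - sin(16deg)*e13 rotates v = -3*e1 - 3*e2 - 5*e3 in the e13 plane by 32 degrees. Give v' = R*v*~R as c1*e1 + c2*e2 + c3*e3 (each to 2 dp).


Rotor R = cos(16deg) - sin(16deg)*e13
Rotation angle theta = 2 * 16 = 32 degrees in the e13 plane (e1 -> e3).
The component perpendicular to the plane (e2) is invariant: v'_2 = v2 = -3.00
cos(32deg) = 0.8480, sin(32deg) = 0.5299
v'_1 = v1*cos(theta) - v3*sin(theta) = -3*0.8480 - (-5)*0.5299 = 0.11
v'_3 = v1*sin(theta) + v3*cos(theta) = -3*0.5299 + (-5)*0.8480 = -5.83
v' = 0.11*e1 - 3.00*e2 - 5.83*e3


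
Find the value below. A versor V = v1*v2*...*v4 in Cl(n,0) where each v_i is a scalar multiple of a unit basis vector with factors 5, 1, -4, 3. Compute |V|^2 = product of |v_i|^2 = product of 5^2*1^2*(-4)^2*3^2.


Each vector v_i has |v_i|^2 = s_i^2
Squared scales: 5^2 = 25, 1^2 = 1, (-4)^2 = 16, 3^2 = 9
|V|^2 = 25 * 1 * 16 * 9
= 3600


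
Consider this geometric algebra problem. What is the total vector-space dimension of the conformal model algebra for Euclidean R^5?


The conformal model of R^5 uses Cl(6,1): the 5 Euclidean generators plus two extra orthogonal generators e+ (e+^2 = +1) and e- (e-^2 = -1), from which the null vectors e0, einf are built.
Number of generators m = 5 + 2 = 7.
dim Cl(p,q) = 2^m = 2^7 = 128


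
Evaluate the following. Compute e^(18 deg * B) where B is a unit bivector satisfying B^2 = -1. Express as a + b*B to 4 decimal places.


For a unit bivector B with B^2 = -1, the exponential series gives
e^(theta*B) = cos(theta) + sin(theta)*B (the GA analogue of Euler's formula).
theta = 18 degrees = 0.314159 rad
cos(18 deg) = 0.9511
sin(18 deg) = 0.3090
exp(theta*B) = 0.9511 + 0.3090*B


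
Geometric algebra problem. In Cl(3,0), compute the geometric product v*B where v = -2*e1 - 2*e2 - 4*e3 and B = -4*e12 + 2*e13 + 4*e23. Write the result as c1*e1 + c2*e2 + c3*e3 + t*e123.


vB has grade-1 (vector) and grade-3 (trivector) parts: vB = (v _| B) + (v ^ B).
Vector part <vB>_1:
  e1: -v2*b12 - v3*b13 = -(-2)*(-4) - (-4)*(2) = 0
  e2: v1*b12 - v3*b23 = (-2)*(-4) - (-4)*(4) = 24
  e3: v1*b13 + v2*b23 = (-2)*(2) + (-2)*(4) = -12
Trivector part <vB>_3:
  e123: v1*b23 - v2*b13 + v3*b12 = (-2)*(4) - (-2)*(2) + (-4)*(-4) = 12
vB = 0*e1 + 24*e2 - 12*e3 + 12*e123


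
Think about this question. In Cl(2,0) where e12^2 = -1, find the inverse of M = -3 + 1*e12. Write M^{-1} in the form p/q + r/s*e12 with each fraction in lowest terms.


M = -3 + 1*e12, where e12^2 = -1.
Since M commutes with its reverse ~M = a - b*e12, M * ~M = a^2 - b^2*e12^2 = a^2 + b^2.
So M^{-1} = ~M / (a^2 + b^2) = (a - b*e12)/(a^2 + b^2).
a^2 + b^2 = 9 + 1 = 10
Scalar part = -3/10 = -3/10
Bivector coeff = -1/10 = -1/10
M^{-1} = -3/10 - 1/10*e12


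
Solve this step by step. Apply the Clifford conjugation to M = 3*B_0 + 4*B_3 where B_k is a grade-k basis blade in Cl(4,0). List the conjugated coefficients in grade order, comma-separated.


Clifford conjugate sign for grade k: (-1)^(k(k+1)/2)
Grade 0: (-1)^(0*1/2) = (-1)^0 = 1, coeff 3 -> 3
Grade 3: (-1)^(3*4/2) = (-1)^6 = 1, coeff 4 -> 4
Conjugated coefficients: 3, 4


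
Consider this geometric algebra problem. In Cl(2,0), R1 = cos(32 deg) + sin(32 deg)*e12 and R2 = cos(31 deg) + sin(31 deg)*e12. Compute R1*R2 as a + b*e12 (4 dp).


Same-plane rotors commute and their half-angles add:
R1*R2 = cos(a1 + a2) + sin(a1 + a2)*e12.
a1 + a2 = 32 + 31 = 63 deg
cos(63 deg) = 0.4540
sin(63 deg) = 0.8910
R1*R2 = 0.4540 + 0.8910*e12


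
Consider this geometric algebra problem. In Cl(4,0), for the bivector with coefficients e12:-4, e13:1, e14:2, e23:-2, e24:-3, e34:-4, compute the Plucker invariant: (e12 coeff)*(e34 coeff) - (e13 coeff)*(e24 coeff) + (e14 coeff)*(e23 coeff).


Plucker relation: af - be + cd
a*f = (-4)*(-4) = 16
b*e = 1*(-3) = -3
c*d = 2*(-2) = -4
af - be + cd = 16 - (-3) + (-4)
= 15


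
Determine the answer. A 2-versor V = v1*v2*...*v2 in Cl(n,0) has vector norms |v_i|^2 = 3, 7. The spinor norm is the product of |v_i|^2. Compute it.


Spinor norm N(V) = |v1|^2 * |v2|^2 * ... * |v2|^2
= 3 * 7
Running product: 3, 21
N(V) = 21


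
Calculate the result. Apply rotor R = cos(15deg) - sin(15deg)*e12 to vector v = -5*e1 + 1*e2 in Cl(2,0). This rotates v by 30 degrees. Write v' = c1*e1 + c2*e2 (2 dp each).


Rotor R = cos(15deg) - sin(15deg)*e12
Rotation angle theta = 2 * 15 = 30 degrees
v' = R*v*~R rotates v by theta.
cos(30deg) = 0.8660, sin(30deg) = 0.5000
v'_1 = -5*cos(30deg) - 1*sin(30deg)
= -5*0.8660 - 1*0.5000
= -4.83
v'_2 = -5*sin(30deg) + 1*cos(30deg)
= -5*0.5000 + 1*0.8660
= -1.63
v' = -4.83*e1 - 1.63*e2


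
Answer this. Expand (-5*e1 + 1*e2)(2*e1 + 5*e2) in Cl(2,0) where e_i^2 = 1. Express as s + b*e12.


Expand: (-5*e1 + 1*e2)(2*e1 + 5*e2)
= (-5)*2*e1e1 + (-5)*5*e1e2 + 1*2*e2e1 + 1*5*e2e2
Using e1^2 = e2^2 = 1, e2e1 = -e1e2:
Scalar part s = (-5)*2 + 1*5 = -10 + 5 = -5
Bivector part b = (-5)*5 - 1*2 = -25 - 2 = -27
uv = -5 - 27*e12


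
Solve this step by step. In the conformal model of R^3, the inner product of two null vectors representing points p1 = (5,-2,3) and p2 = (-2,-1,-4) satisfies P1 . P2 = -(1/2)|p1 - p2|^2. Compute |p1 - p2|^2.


p1 - p2 = (7, -1, 7)
|p1 - p2|^2 = 7^2 + (-1)^2 + 7^2
= 49 + 1 + 49
= 99


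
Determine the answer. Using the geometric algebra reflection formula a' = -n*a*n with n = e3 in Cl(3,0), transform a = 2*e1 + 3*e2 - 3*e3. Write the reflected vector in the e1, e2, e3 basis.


Reflection formula: a' = -n*a*n, with n = e3 (unit vector, n^2 = 1).
For reflection through hyperplane perp to e3:
The component along e3 flips sign, others stay.
a = (2, 3, -3)
a' = (2, 3, 3)
a' = 2*e1 + 3*e2 + 3*e3


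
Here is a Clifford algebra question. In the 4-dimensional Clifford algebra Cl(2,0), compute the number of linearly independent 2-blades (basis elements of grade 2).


Number of grade-k basis blades in Cl(p,q) with n = p + q is C(n, k).
n = 2 + 0 = 2
C(2, 2) = 2! / (2! * 0!)
= 2 / (2 * 1)
= 1


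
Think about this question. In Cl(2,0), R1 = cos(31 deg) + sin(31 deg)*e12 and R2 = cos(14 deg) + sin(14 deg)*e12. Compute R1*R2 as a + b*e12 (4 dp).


Same-plane rotors commute and their half-angles add:
R1*R2 = cos(a1 + a2) + sin(a1 + a2)*e12.
a1 + a2 = 31 + 14 = 45 deg
cos(45 deg) = 0.7071
sin(45 deg) = 0.7071
R1*R2 = 0.7071 + 0.7071*e12


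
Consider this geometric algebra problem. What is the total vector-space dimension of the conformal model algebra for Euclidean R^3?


The conformal model of R^3 uses Cl(4,1): the 3 Euclidean generators plus two extra orthogonal generators e+ (e+^2 = +1) and e- (e-^2 = -1), from which the null vectors e0, einf are built.
Number of generators m = 3 + 2 = 5.
dim Cl(p,q) = 2^m = 2^5 = 32


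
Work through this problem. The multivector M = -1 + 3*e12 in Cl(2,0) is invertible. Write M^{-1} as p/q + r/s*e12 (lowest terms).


M = -1 + 3*e12, where e12^2 = -1.
Since M commutes with its reverse ~M = a - b*e12, M * ~M = a^2 - b^2*e12^2 = a^2 + b^2.
So M^{-1} = ~M / (a^2 + b^2) = (a - b*e12)/(a^2 + b^2).
a^2 + b^2 = 1 + 9 = 10
Scalar part = -1/10 = -1/10
Bivector coeff = -3/10 = -3/10
M^{-1} = -1/10 - 3/10*e12


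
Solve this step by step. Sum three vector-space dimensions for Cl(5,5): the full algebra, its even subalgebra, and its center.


n = 5 + 5 = 10
Total dim = 2^10 = 1024
Even subalgebra dim = 2^9 = 512
n is even, so center dim = 1
Sum = 1024 + 512 + 1 = 1537


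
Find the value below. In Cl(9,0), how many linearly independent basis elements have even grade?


Even subalgebra dimension = 2^(n-1)
n = 9 + 0 = 9
2^(9 - 1) = 2^8 = 256
Verification: sum of C(9,k) for even k = 1 + 36 + 126 + 84 + 9 = 256
Result = 256


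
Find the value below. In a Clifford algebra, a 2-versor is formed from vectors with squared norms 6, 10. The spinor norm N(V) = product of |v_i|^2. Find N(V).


Spinor norm N(V) = |v1|^2 * |v2|^2 * ... * |v2|^2
= 6 * 10
Running product: 6, 60
N(V) = 60


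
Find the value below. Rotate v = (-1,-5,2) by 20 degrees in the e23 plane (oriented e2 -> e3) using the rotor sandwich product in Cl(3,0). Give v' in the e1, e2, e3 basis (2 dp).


Rotor R = cos(10deg) - sin(10deg)*e23
Rotation angle theta = 2 * 10 = 20 degrees in the e23 plane (e2 -> e3).
The component perpendicular to the plane (e1) is invariant: v'_1 = v1 = -1.00
cos(20deg) = 0.9397, sin(20deg) = 0.3420
v'_2 = v2*cos(theta) - v3*sin(theta) = -5*0.9397 - 2*0.3420 = -5.38
v'_3 = v2*sin(theta) + v3*cos(theta) = -5*0.3420 + 2*0.9397 = 0.17
v' = -1.00*e1 - 5.38*e2 + 0.17*e3
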